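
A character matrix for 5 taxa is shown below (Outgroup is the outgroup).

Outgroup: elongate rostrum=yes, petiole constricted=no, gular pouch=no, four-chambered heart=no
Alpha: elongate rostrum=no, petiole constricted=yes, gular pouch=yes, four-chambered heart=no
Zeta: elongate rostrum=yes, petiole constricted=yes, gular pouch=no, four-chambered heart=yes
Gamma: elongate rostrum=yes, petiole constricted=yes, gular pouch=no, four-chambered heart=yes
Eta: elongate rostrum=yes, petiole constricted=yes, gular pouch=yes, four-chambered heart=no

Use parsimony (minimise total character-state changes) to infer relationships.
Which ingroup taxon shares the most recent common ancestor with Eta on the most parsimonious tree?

Character polarity is set by the outgroup: the derived state is whichever differs from the outgroup's state, so for elongate rostrum the derived state is 'no', and for the remaining characters it is 'yes'.
elongate rostrum: derived state 'no' in Alpha only — an autapomorphy, so it tells us nothing about relationships among taxa.
All ingroup taxa share the derived state 'yes' for petiole constricted; it defines the ingroup but does not resolve relationships within it.
gular pouch: derived state 'yes' in Alpha and Eta only — synapomorphy for {Alpha, Eta}.
four-chambered heart: derived state 'yes' in Gamma and Zeta only — synapomorphy for {Gamma, Zeta}.
Most parsimonious ingroup topology: ((Alpha,Eta),(Zeta,Gamma)).
Eta and Alpha form a cherry on this tree, so they are sister taxa.

Alpha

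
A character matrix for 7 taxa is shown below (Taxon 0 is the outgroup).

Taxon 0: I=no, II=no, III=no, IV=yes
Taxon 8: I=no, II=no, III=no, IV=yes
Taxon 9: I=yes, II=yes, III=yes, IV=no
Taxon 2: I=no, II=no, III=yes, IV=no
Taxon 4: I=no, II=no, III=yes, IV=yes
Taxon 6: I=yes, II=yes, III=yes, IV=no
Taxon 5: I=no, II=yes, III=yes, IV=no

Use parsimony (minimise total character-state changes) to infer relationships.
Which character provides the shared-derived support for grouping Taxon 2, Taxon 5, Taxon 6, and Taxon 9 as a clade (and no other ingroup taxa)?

Character polarity is set by the outgroup: the derived state is whichever differs from the outgroup's state, so for IV the derived state is 'no', and for the remaining characters it is 'yes'.
Only Taxon 6 and Taxon 9 show the derived state 'yes' for I, supporting them as a clade.
II (derived state 'yes') is shared by Taxon 5, Taxon 6, and Taxon 9 — a synapomorphy uniting that clade.
III: derived state 'yes' in Taxon 2, Taxon 4, Taxon 5, Taxon 6, and Taxon 9 only — synapomorphy for {Taxon 2, Taxon 4, Taxon 5, Taxon 6, Taxon 9}.
IV: derived state 'no' in Taxon 2, Taxon 5, Taxon 6, and Taxon 9 only — synapomorphy for {Taxon 2, Taxon 5, Taxon 6, Taxon 9}.
Most parsimonious ingroup topology: (Taxon 8,((((Taxon 9,Taxon 6),Taxon 5),Taxon 2),Taxon 4)).
The clade {Taxon 2, Taxon 5, Taxon 6, Taxon 9} is supported by IV: its derived state 'no' occurs in exactly those taxa and in no other taxon (including the outgroup).

IV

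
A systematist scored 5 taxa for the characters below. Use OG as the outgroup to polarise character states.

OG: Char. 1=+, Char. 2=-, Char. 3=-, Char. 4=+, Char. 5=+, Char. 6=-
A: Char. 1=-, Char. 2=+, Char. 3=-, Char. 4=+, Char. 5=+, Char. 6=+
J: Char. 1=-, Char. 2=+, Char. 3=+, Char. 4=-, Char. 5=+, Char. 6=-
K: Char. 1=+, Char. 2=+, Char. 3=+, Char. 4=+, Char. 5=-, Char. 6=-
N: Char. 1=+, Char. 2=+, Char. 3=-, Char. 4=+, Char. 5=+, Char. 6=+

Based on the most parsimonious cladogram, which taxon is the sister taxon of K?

J

Character polarity is set by the outgroup: the derived state is whichever differs from the outgroup's state, so for Char. 1, Char. 4, Char. 5 the derived state is '-', and for the remaining characters it is '+'.
Char. 1 groups A and J, which is incompatible with the clades supported by the remaining characters; treating it as convergent (homoplasy) costs fewer steps than any alternative tree.
All ingroup taxa share the derived state '+' for Char. 2; it defines the ingroup but does not resolve relationships within it.
Only J and K show the derived state '+' for Char. 3, supporting them as a clade.
Char. 4 (derived state '-') is unique to J (autapomorphy; uninformative for grouping).
Char. 5: derived state '-' in K only — an autapomorphy, so it tells us nothing about relationships among taxa.
Only A and N show the derived state '+' for Char. 6, supporting them as a clade.
Most parsimonious ingroup topology: ((A,N),(J,K)).
K and J form a cherry on this tree, so they are sister taxa.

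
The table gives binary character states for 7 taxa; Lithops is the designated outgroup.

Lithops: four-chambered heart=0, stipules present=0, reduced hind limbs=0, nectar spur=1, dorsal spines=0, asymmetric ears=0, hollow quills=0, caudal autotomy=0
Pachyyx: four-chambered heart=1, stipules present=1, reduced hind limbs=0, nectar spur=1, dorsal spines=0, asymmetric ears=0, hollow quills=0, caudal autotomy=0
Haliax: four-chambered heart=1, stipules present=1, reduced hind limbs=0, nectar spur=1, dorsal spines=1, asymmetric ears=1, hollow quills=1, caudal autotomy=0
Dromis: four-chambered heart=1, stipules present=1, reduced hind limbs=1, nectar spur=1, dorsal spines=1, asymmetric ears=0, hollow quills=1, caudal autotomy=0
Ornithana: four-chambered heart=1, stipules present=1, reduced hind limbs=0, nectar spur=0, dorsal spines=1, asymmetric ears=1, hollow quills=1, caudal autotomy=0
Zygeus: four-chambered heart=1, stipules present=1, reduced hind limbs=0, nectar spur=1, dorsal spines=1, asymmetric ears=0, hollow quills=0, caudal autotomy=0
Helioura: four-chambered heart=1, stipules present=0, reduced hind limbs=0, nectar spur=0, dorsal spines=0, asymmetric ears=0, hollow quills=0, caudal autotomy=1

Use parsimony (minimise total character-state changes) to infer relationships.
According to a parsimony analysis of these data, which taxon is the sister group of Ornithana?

Character polarity is set by the outgroup: the derived state is whichever differs from the outgroup's state, so for nectar spur the derived state is '0', and for the remaining characters it is '1'.
All ingroup taxa share the derived state '1' for four-chambered heart; it defines the ingroup but does not resolve relationships within it.
stipules present (derived state '1') is shared by Dromis, Haliax, Ornithana, Pachyyx, and Zygeus — a synapomorphy uniting that clade.
reduced hind limbs: derived state '1' in Dromis only — an autapomorphy, so it tells us nothing about relationships among taxa.
nectar spur groups Helioura and Ornithana, which is incompatible with the clades supported by the remaining characters; treating it as convergent (homoplasy) costs fewer steps than any alternative tree.
Only Dromis, Haliax, Ornithana, and Zygeus show the derived state '1' for dorsal spines, supporting them as a clade.
asymmetric ears: derived state '1' in Haliax and Ornithana only — synapomorphy for {Haliax, Ornithana}.
hollow quills: derived state '1' in Dromis, Haliax, and Ornithana only — synapomorphy for {Dromis, Haliax, Ornithana}.
caudal autotomy (derived state '1') is unique to Helioura (autapomorphy; uninformative for grouping).
Most parsimonious ingroup topology: ((Pachyyx,(((Haliax,Ornithana),Dromis),Zygeus)),Helioura).
Ornithana and Haliax form a cherry on this tree, so they are sister taxa.

Haliax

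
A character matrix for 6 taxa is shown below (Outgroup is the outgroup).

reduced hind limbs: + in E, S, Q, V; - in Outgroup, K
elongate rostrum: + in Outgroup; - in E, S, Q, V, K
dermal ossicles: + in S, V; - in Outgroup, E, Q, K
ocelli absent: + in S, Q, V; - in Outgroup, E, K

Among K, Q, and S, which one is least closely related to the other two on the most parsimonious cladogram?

K

Character polarity is set by the outgroup: the derived state is whichever differs from the outgroup's state, so for elongate rostrum the derived state is '-', and for the remaining characters it is '+'.
reduced hind limbs (derived state '+') is shared by E, Q, S, and V — a synapomorphy uniting that clade.
All ingroup taxa share the derived state '-' for elongate rostrum; it defines the ingroup but does not resolve relationships within it.
dermal ossicles (derived state '+') is shared by S and V — a synapomorphy uniting that clade.
ocelli absent (derived state '+') is shared by Q, S, and V — a synapomorphy uniting that clade.
Most parsimonious ingroup topology: ((E,((S,V),Q)),K).
Q and S share a more recent common ancestor with each other than either does with K, so K is the least closely related of the three.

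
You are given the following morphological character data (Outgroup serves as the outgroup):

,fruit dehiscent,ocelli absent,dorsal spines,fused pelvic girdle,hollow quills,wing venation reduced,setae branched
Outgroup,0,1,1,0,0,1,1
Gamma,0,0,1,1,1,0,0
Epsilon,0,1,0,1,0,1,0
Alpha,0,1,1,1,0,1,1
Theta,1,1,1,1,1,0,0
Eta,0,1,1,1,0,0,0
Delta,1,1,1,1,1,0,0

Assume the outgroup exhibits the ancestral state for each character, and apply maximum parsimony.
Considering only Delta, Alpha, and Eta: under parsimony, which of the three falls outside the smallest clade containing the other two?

Character polarity is set by the outgroup: the derived state is whichever differs from the outgroup's state, so for ocelli absent, dorsal spines, wing venation reduced, setae branched the derived state is '0', and for the remaining characters it is '1'.
fruit dehiscent: derived state '1' in Delta and Theta only — synapomorphy for {Delta, Theta}.
ocelli absent (derived state '0') is unique to Gamma (autapomorphy; uninformative for grouping).
dorsal spines: derived state '0' in Epsilon only — an autapomorphy, so it tells us nothing about relationships among taxa.
All ingroup taxa share the derived state '1' for fused pelvic girdle; it defines the ingroup but does not resolve relationships within it.
hollow quills: derived state '1' in Delta, Gamma, and Theta only — synapomorphy for {Delta, Gamma, Theta}.
wing venation reduced (derived state '0') is shared by Delta, Eta, Gamma, and Theta — a synapomorphy uniting that clade.
setae branched: derived state '0' in Delta, Epsilon, Eta, Gamma, and Theta only — synapomorphy for {Delta, Epsilon, Eta, Gamma, Theta}.
Most parsimonious ingroup topology: ((((Gamma,(Theta,Delta)),Eta),Epsilon),Alpha).
Eta and Delta share a more recent common ancestor with each other than either does with Alpha, so Alpha is the least closely related of the three.

Alpha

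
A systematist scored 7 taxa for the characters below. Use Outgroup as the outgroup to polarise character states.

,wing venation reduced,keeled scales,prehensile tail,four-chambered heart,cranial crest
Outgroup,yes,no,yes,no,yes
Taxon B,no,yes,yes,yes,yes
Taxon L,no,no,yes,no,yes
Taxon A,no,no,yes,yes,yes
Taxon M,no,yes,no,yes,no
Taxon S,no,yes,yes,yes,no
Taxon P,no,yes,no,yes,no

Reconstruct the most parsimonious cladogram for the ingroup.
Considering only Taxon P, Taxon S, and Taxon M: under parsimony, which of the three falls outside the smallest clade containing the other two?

Character polarity is set by the outgroup: the derived state is whichever differs from the outgroup's state, so for wing venation reduced, prehensile tail, cranial crest the derived state is 'no', and for the remaining characters it is 'yes'.
All ingroup taxa share the derived state 'no' for wing venation reduced; it defines the ingroup but does not resolve relationships within it.
keeled scales: derived state 'yes' in Taxon B, Taxon M, Taxon P, and Taxon S only — synapomorphy for {Taxon B, Taxon M, Taxon P, Taxon S}.
prehensile tail (derived state 'no') is shared by Taxon M and Taxon P — a synapomorphy uniting that clade.
four-chambered heart (derived state 'yes') is shared by Taxon A, Taxon B, Taxon M, Taxon P, and Taxon S — a synapomorphy uniting that clade.
cranial crest: derived state 'no' in Taxon M, Taxon P, and Taxon S only — synapomorphy for {Taxon M, Taxon P, Taxon S}.
Most parsimonious ingroup topology: (((Taxon B,((Taxon M,Taxon P),Taxon S)),Taxon A),Taxon L).
Taxon P and Taxon M share a more recent common ancestor with each other than either does with Taxon S, so Taxon S is the least closely related of the three.

Taxon S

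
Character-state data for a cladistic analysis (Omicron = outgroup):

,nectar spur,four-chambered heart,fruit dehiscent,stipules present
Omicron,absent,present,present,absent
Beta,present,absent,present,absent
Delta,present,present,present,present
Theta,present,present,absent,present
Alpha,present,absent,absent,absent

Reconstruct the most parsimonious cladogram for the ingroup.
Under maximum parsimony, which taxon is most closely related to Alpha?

Beta

Character polarity is set by the outgroup: the derived state is whichever differs from the outgroup's state, so for four-chambered heart, fruit dehiscent the derived state is 'absent', and for the remaining characters it is 'present'.
All ingroup taxa share the derived state 'present' for nectar spur; it defines the ingroup but does not resolve relationships within it.
four-chambered heart: derived state 'absent' in Alpha and Beta only — synapomorphy for {Alpha, Beta}.
fruit dehiscent groups Alpha and Theta, which is incompatible with the clades supported by the remaining characters; treating it as convergent (homoplasy) costs fewer steps than any alternative tree.
stipules present (derived state 'present') is shared by Delta and Theta — a synapomorphy uniting that clade.
Most parsimonious ingroup topology: ((Beta,Alpha),(Delta,Theta)).
Alpha and Beta form a cherry on this tree, so they are sister taxa.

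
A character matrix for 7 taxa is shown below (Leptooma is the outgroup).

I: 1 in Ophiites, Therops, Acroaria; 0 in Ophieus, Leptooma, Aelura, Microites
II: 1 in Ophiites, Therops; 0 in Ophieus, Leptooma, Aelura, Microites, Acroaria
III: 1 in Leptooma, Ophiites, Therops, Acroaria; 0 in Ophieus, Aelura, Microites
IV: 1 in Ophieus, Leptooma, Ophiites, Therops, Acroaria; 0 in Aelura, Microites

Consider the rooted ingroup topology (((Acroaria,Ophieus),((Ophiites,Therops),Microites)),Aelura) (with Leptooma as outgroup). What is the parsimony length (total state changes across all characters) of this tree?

8

Map each character onto (((Acroaria,Ophieus),((Ophiites,Therops),Microites)),Aelura) (rooted by Leptooma) and count the minimum state changes it requires (Fitch parsimony):
I: 2; II: 1; III: 3; IV: 2.
Total tree length = 8.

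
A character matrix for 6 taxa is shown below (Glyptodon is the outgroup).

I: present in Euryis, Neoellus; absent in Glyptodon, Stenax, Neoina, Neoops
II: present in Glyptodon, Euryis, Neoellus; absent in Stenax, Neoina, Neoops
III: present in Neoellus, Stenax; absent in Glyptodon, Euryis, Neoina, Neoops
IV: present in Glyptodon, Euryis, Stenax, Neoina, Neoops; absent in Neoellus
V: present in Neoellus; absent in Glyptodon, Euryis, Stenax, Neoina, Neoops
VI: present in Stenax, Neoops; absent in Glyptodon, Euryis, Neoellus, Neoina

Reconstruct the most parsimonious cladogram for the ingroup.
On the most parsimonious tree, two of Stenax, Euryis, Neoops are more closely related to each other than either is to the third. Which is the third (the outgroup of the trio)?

Euryis

Character polarity is set by the outgroup: the derived state is whichever differs from the outgroup's state, so for II, IV the derived state is 'absent', and for the remaining characters it is 'present'.
Only Euryis and Neoellus show the derived state 'present' for I, supporting them as a clade.
II: derived state 'absent' in Neoina, Neoops, and Stenax only — synapomorphy for {Neoina, Neoops, Stenax}.
III (state 'present') occurs in Neoellus and Stenax but conflicts with the nesting implied by the other characters — most parsimoniously interpreted as homoplasy.
IV (derived state 'absent') is unique to Neoellus (autapomorphy; uninformative for grouping).
V (derived state 'present') is unique to Neoellus (autapomorphy; uninformative for grouping).
VI (derived state 'present') is shared by Neoops and Stenax — a synapomorphy uniting that clade.
Most parsimonious ingroup topology: ((Euryis,Neoellus),((Stenax,Neoops),Neoina)).
Stenax and Neoops share a more recent common ancestor with each other than either does with Euryis, so Euryis is the least closely related of the three.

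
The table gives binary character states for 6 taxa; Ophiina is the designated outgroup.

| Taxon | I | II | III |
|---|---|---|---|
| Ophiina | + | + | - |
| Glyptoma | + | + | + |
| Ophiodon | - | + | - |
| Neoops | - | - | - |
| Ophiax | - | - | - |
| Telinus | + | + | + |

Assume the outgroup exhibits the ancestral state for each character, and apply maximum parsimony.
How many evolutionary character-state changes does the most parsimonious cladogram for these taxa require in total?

3

Character polarity is set by the outgroup: the derived state is whichever differs from the outgroup's state, so for I, II the derived state is '-', and for the remaining characters it is '+'.
Only Neoops, Ophiax, and Ophiodon show the derived state '-' for I, supporting them as a clade.
II: derived state '-' in Neoops and Ophiax only — synapomorphy for {Neoops, Ophiax}.
Only Glyptoma and Telinus show the derived state '+' for III, supporting them as a clade.
Most parsimonious ingroup topology: ((Glyptoma,Telinus),(Ophiodon,(Neoops,Ophiax))).
Changes per character on this tree: I: 1; II: 1; III: 1.
Total = 3.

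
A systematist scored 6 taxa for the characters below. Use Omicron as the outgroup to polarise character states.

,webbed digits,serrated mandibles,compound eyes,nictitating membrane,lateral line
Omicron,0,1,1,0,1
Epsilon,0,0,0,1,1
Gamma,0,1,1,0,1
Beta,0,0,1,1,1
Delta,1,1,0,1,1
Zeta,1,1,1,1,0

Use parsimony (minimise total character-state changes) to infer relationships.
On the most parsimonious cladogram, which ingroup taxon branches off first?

Gamma

Character polarity is set by the outgroup: the derived state is whichever differs from the outgroup's state, so for serrated mandibles, compound eyes, lateral line the derived state is '0', and for the remaining characters it is '1'.
webbed digits: derived state '1' in Delta and Zeta only — synapomorphy for {Delta, Zeta}.
Only Beta and Epsilon show the derived state '0' for serrated mandibles, supporting them as a clade.
compound eyes groups Delta and Epsilon, which is incompatible with the clades supported by the remaining characters; treating it as convergent (homoplasy) costs fewer steps than any alternative tree.
Only Beta, Delta, Epsilon, and Zeta show the derived state '1' for nictitating membrane, supporting them as a clade.
lateral line: derived state '0' in Zeta only — an autapomorphy, so it tells us nothing about relationships among taxa.
Most parsimonious ingroup topology: (((Epsilon,Beta),(Delta,Zeta)),Gamma).
Gamma is sister to the clade containing all other ingroup taxa, so it is the earliest-diverging (most basal) ingroup lineage.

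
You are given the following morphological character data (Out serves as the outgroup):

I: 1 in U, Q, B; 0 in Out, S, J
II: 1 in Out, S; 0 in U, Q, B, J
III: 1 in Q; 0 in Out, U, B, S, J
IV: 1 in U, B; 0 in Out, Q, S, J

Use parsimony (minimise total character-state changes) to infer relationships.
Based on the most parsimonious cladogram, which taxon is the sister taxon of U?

B

Character polarity is set by the outgroup: the derived state is whichever differs from the outgroup's state, so for II the derived state is '0', and for the remaining characters it is '1'.
Only B, Q, and U show the derived state '1' for I, supporting them as a clade.
Only B, J, Q, and U show the derived state '0' for II, supporting them as a clade.
III: derived state '1' in Q only — an autapomorphy, so it tells us nothing about relationships among taxa.
Only B and U show the derived state '1' for IV, supporting them as a clade.
Most parsimonious ingroup topology: ((((U,B),Q),J),S).
U and B form a cherry on this tree, so they are sister taxa.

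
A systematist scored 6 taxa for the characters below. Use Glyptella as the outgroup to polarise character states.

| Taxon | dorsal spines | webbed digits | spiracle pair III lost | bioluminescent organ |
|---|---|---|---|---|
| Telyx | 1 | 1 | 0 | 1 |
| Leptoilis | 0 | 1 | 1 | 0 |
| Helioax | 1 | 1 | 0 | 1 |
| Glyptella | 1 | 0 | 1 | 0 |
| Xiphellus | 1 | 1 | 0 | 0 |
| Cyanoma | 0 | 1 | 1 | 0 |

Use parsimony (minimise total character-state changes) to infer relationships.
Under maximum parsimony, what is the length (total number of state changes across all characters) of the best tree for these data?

Character polarity is set by the outgroup: the derived state is whichever differs from the outgroup's state, so for dorsal spines, spiracle pair III lost the derived state is '0', and for the remaining characters it is '1'.
dorsal spines (derived state '0') is shared by Cyanoma and Leptoilis — a synapomorphy uniting that clade.
webbed digits (derived state '1') is shared by all ingroup taxa — unites the whole ingroup.
spiracle pair III lost (derived state '0') is shared by Helioax, Telyx, and Xiphellus — a synapomorphy uniting that clade.
bioluminescent organ: derived state '1' in Helioax and Telyx only — synapomorphy for {Helioax, Telyx}.
Most parsimonious ingroup topology: (((Helioax,Telyx),Xiphellus),(Leptoilis,Cyanoma)).
Changes per character on this tree: dorsal spines: 1; webbed digits: 1; spiracle pair III lost: 1; bioluminescent organ: 1.
Total = 4.

4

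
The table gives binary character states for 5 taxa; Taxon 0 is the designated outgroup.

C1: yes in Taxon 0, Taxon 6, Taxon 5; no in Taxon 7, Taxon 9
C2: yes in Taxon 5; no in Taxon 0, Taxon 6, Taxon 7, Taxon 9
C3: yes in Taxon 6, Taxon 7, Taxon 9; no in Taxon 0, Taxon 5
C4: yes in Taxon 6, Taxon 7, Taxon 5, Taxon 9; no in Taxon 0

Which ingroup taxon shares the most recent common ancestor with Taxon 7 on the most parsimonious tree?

Character polarity is set by the outgroup: the derived state is whichever differs from the outgroup's state, so for C1 the derived state is 'no', and for the remaining characters it is 'yes'.
C1: derived state 'no' in Taxon 7 and Taxon 9 only — synapomorphy for {Taxon 7, Taxon 9}.
C2: derived state 'yes' in Taxon 5 only — an autapomorphy, so it tells us nothing about relationships among taxa.
C3 (derived state 'yes') is shared by Taxon 6, Taxon 7, and Taxon 9 — a synapomorphy uniting that clade.
All ingroup taxa share the derived state 'yes' for C4; it defines the ingroup but does not resolve relationships within it.
Most parsimonious ingroup topology: ((Taxon 6,(Taxon 7,Taxon 9)),Taxon 5).
Taxon 7 and Taxon 9 form a cherry on this tree, so they are sister taxa.

Taxon 9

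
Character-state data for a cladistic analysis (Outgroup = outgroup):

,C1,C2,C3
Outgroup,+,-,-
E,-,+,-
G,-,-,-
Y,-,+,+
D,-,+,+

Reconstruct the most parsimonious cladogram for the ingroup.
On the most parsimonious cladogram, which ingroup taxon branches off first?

G

Character polarity is set by the outgroup: the derived state is whichever differs from the outgroup's state, so for C1 the derived state is '-', and for the remaining characters it is '+'.
C1 (derived state '-') is shared by all ingroup taxa — unites the whole ingroup.
C2: derived state '+' in D, E, and Y only — synapomorphy for {D, E, Y}.
C3 (derived state '+') is shared by D and Y — a synapomorphy uniting that clade.
Most parsimonious ingroup topology: ((E,(Y,D)),G).
G is sister to the clade containing all other ingroup taxa, so it is the earliest-diverging (most basal) ingroup lineage.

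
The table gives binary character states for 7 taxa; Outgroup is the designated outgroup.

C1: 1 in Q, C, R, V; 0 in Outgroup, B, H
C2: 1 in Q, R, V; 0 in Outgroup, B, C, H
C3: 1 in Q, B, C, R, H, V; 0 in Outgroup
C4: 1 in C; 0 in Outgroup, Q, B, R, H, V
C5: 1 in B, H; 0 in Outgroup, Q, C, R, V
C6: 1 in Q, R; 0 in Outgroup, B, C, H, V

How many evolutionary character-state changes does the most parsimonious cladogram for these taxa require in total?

6

The outgroup has state '0' for every character, so '1' is the derived state throughout.
C1: derived state '1' in C, Q, R, and V only — synapomorphy for {C, Q, R, V}.
Only Q, R, and V show the derived state '1' for C2, supporting them as a clade.
All ingroup taxa share the derived state '1' for C3; it defines the ingroup but does not resolve relationships within it.
C4: derived state '1' in C only — an autapomorphy, so it tells us nothing about relationships among taxa.
Only B and H show the derived state '1' for C5, supporting them as a clade.
C6: derived state '1' in Q and R only — synapomorphy for {Q, R}.
Most parsimonious ingroup topology: ((((Q,R),V),C),(B,H)).
Changes per character on this tree: C1: 1; C2: 1; C3: 1; C4: 1; C5: 1; C6: 1.
Total = 6.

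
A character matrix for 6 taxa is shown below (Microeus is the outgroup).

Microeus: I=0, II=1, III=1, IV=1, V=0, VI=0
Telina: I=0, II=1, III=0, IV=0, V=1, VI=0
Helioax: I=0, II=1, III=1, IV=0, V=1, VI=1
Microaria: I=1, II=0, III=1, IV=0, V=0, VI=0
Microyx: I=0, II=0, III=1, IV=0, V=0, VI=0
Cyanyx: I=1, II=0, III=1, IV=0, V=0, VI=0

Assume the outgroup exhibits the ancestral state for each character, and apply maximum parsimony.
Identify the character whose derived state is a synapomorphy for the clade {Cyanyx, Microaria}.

Character polarity is set by the outgroup: the derived state is whichever differs from the outgroup's state, so for II, III, IV the derived state is '0', and for the remaining characters it is '1'.
I (derived state '1') is shared by Cyanyx and Microaria — a synapomorphy uniting that clade.
II (derived state '0') is shared by Cyanyx, Microaria, and Microyx — a synapomorphy uniting that clade.
III: derived state '0' in Telina only — an autapomorphy, so it tells us nothing about relationships among taxa.
IV (derived state '0') is shared by all ingroup taxa — unites the whole ingroup.
V (derived state '1') is shared by Helioax and Telina — a synapomorphy uniting that clade.
VI: derived state '1' in Helioax only — an autapomorphy, so it tells us nothing about relationships among taxa.
Most parsimonious ingroup topology: ((Telina,Helioax),((Microaria,Cyanyx),Microyx)).
The clade {Cyanyx, Microaria} is supported by I: its derived state '1' occurs in exactly those taxa and in no other taxon (including the outgroup).

I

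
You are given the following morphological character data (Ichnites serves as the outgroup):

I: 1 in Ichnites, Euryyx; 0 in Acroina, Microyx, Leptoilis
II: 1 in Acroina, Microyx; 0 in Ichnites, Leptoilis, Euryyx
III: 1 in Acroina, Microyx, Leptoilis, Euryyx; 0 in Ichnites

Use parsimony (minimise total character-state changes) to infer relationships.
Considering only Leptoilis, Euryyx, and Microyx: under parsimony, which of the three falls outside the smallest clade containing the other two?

Euryyx

Character polarity is set by the outgroup: the derived state is whichever differs from the outgroup's state, so for I the derived state is '0', and for the remaining characters it is '1'.
I: derived state '0' in Acroina, Leptoilis, and Microyx only — synapomorphy for {Acroina, Leptoilis, Microyx}.
II (derived state '1') is shared by Acroina and Microyx — a synapomorphy uniting that clade.
All ingroup taxa share the derived state '1' for III; it defines the ingroup but does not resolve relationships within it.
Most parsimonious ingroup topology: (((Acroina,Microyx),Leptoilis),Euryyx).
Microyx and Leptoilis share a more recent common ancestor with each other than either does with Euryyx, so Euryyx is the least closely related of the three.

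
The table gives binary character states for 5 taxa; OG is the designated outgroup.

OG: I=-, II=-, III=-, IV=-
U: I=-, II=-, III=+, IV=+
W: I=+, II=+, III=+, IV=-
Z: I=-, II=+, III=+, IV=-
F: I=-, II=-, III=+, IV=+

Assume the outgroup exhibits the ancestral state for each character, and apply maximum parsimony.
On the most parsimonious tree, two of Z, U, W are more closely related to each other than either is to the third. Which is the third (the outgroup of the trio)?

The outgroup has state '-' for every character, so '+' is the derived state throughout.
I: derived state '+' in W only — an autapomorphy, so it tells us nothing about relationships among taxa.
Only W and Z show the derived state '+' for II, supporting them as a clade.
All ingroup taxa share the derived state '+' for III; it defines the ingroup but does not resolve relationships within it.
IV (derived state '+') is shared by F and U — a synapomorphy uniting that clade.
Most parsimonious ingroup topology: ((U,F),(W,Z)).
Z and W share a more recent common ancestor with each other than either does with U, so U is the least closely related of the three.

U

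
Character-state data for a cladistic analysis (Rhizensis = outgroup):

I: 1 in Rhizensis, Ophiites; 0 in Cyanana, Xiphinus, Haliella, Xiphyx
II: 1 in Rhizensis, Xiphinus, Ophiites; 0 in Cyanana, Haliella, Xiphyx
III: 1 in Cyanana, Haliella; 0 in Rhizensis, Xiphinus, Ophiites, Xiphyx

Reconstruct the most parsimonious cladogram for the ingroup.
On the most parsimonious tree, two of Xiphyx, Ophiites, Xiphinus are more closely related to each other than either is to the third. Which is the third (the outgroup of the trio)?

Character polarity is set by the outgroup: the derived state is whichever differs from the outgroup's state, so for I, II the derived state is '0', and for the remaining characters it is '1'.
I: derived state '0' in Cyanana, Haliella, Xiphinus, and Xiphyx only — synapomorphy for {Cyanana, Haliella, Xiphinus, Xiphyx}.
II: derived state '0' in Cyanana, Haliella, and Xiphyx only — synapomorphy for {Cyanana, Haliella, Xiphyx}.
Only Cyanana and Haliella show the derived state '1' for III, supporting them as a clade.
Most parsimonious ingroup topology: ((((Cyanana,Haliella),Xiphyx),Xiphinus),Ophiites).
Xiphyx and Xiphinus share a more recent common ancestor with each other than either does with Ophiites, so Ophiites is the least closely related of the three.

Ophiites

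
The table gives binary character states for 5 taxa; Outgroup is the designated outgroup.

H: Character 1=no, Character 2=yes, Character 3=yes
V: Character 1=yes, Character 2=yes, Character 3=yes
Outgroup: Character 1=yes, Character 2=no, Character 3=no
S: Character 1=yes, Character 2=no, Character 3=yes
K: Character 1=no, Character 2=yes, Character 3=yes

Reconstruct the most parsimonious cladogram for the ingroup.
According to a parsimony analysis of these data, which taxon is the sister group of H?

K

Character polarity is set by the outgroup: the derived state is whichever differs from the outgroup's state, so for Character 1 the derived state is 'no', and for the remaining characters it is 'yes'.
Only H and K show the derived state 'no' for Character 1, supporting them as a clade.
Character 2 (derived state 'yes') is shared by H, K, and V — a synapomorphy uniting that clade.
All ingroup taxa share the derived state 'yes' for Character 3; it defines the ingroup but does not resolve relationships within it.
Most parsimonious ingroup topology: ((V,(K,H)),S).
H and K form a cherry on this tree, so they are sister taxa.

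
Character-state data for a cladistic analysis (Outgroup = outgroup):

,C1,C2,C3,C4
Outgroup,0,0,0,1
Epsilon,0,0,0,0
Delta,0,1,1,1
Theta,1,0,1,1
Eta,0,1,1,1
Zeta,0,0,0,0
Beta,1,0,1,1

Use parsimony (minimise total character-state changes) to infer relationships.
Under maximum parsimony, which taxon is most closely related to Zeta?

Character polarity is set by the outgroup: the derived state is whichever differs from the outgroup's state, so for C4 the derived state is '0', and for the remaining characters it is '1'.
C1 (derived state '1') is shared by Beta and Theta — a synapomorphy uniting that clade.
C2: derived state '1' in Delta and Eta only — synapomorphy for {Delta, Eta}.
C3: derived state '1' in Beta, Delta, Eta, and Theta only — synapomorphy for {Beta, Delta, Eta, Theta}.
C4 (derived state '0') is shared by Epsilon and Zeta — a synapomorphy uniting that clade.
Most parsimonious ingroup topology: ((Epsilon,Zeta),((Delta,Eta),(Theta,Beta))).
Zeta and Epsilon form a cherry on this tree, so they are sister taxa.

Epsilon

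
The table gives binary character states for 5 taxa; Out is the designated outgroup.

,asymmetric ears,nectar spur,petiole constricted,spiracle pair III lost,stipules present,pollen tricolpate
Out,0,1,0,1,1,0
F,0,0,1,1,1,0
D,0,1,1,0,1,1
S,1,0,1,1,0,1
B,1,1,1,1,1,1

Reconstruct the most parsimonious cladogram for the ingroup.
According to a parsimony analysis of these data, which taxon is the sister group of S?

Character polarity is set by the outgroup: the derived state is whichever differs from the outgroup's state, so for nectar spur, spiracle pair III lost, stipules present the derived state is '0', and for the remaining characters it is '1'.
asymmetric ears: derived state '1' in B and S only — synapomorphy for {B, S}.
nectar spur groups F and S, which is incompatible with the clades supported by the remaining characters; treating it as convergent (homoplasy) costs fewer steps than any alternative tree.
petiole constricted (derived state '1') is shared by all ingroup taxa — unites the whole ingroup.
spiracle pair III lost (derived state '0') is unique to D (autapomorphy; uninformative for grouping).
stipules present (derived state '0') is unique to S (autapomorphy; uninformative for grouping).
pollen tricolpate (derived state '1') is shared by B, D, and S — a synapomorphy uniting that clade.
Most parsimonious ingroup topology: (F,(D,(S,B))).
S and B form a cherry on this tree, so they are sister taxa.

B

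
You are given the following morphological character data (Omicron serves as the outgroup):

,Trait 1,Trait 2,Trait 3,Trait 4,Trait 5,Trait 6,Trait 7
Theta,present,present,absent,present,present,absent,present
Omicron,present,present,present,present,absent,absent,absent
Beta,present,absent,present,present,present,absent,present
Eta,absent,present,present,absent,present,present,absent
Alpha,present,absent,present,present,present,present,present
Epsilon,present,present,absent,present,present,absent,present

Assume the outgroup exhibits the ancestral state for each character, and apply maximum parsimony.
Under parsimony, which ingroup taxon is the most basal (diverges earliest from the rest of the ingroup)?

Character polarity is set by the outgroup: the derived state is whichever differs from the outgroup's state, so for Trait 1, Trait 2, Trait 3, Trait 4 the derived state is 'absent', and for the remaining characters it is 'present'.
Trait 1: derived state 'absent' in Eta only — an autapomorphy, so it tells us nothing about relationships among taxa.
Trait 2: derived state 'absent' in Alpha and Beta only — synapomorphy for {Alpha, Beta}.
Trait 3 (derived state 'absent') is shared by Epsilon and Theta — a synapomorphy uniting that clade.
Trait 4: derived state 'absent' in Eta only — an autapomorphy, so it tells us nothing about relationships among taxa.
Trait 5 (derived state 'present') is shared by all ingroup taxa — unites the whole ingroup.
Trait 6 (state 'present') occurs in Alpha and Eta but conflicts with the nesting implied by the other characters — most parsimoniously interpreted as homoplasy.
Trait 7 (derived state 'present') is shared by Alpha, Beta, Epsilon, and Theta — a synapomorphy uniting that clade.
Most parsimonious ingroup topology: (((Epsilon,Theta),(Alpha,Beta)),Eta).
Eta is sister to the clade containing all other ingroup taxa, so it is the earliest-diverging (most basal) ingroup lineage.

Eta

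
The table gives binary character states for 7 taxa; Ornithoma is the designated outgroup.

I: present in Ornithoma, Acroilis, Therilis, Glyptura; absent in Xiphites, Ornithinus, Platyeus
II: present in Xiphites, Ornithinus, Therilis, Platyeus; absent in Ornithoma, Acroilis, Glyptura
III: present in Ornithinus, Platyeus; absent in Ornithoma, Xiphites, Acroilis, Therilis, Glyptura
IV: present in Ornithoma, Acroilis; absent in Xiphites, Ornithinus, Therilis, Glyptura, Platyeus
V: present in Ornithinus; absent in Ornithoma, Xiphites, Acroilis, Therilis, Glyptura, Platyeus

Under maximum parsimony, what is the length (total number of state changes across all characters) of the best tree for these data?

5

Character polarity is set by the outgroup: the derived state is whichever differs from the outgroup's state, so for I, IV the derived state is 'absent', and for the remaining characters it is 'present'.
I: derived state 'absent' in Ornithinus, Platyeus, and Xiphites only — synapomorphy for {Ornithinus, Platyeus, Xiphites}.
Only Ornithinus, Platyeus, Therilis, and Xiphites show the derived state 'present' for II, supporting them as a clade.
III (derived state 'present') is shared by Ornithinus and Platyeus — a synapomorphy uniting that clade.
IV: derived state 'absent' in Glyptura, Ornithinus, Platyeus, Therilis, and Xiphites only — synapomorphy for {Glyptura, Ornithinus, Platyeus, Therilis, Xiphites}.
V: derived state 'present' in Ornithinus only — an autapomorphy, so it tells us nothing about relationships among taxa.
Most parsimonious ingroup topology: ((((Xiphites,(Ornithinus,Platyeus)),Therilis),Glyptura),Acroilis).
Changes per character on this tree: I: 1; II: 1; III: 1; IV: 1; V: 1.
Total = 5.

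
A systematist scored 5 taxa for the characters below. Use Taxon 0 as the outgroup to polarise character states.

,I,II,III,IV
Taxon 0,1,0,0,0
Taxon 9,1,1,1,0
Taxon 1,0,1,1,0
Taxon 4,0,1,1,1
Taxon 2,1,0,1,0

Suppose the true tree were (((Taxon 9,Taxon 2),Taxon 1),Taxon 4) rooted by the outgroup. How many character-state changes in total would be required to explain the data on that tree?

6

Map each character onto (((Taxon 9,Taxon 2),Taxon 1),Taxon 4) (rooted by Taxon 0) and count the minimum state changes it requires (Fitch parsimony):
I: 2; II: 2; III: 1; IV: 1.
Total tree length = 6.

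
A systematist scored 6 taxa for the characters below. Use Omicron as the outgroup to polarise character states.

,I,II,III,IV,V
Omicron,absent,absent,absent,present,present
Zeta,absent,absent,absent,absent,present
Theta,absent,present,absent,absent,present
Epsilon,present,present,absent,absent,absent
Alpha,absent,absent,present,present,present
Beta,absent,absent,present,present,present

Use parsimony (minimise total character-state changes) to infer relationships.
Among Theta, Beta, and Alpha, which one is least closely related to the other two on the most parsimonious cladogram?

Character polarity is set by the outgroup: the derived state is whichever differs from the outgroup's state, so for IV, V the derived state is 'absent', and for the remaining characters it is 'present'.
I: derived state 'present' in Epsilon only — an autapomorphy, so it tells us nothing about relationships among taxa.
Only Epsilon and Theta show the derived state 'present' for II, supporting them as a clade.
III: derived state 'present' in Alpha and Beta only — synapomorphy for {Alpha, Beta}.
IV: derived state 'absent' in Epsilon, Theta, and Zeta only — synapomorphy for {Epsilon, Theta, Zeta}.
V (derived state 'absent') is unique to Epsilon (autapomorphy; uninformative for grouping).
Most parsimonious ingroup topology: ((Zeta,(Theta,Epsilon)),(Alpha,Beta)).
Beta and Alpha share a more recent common ancestor with each other than either does with Theta, so Theta is the least closely related of the three.

Theta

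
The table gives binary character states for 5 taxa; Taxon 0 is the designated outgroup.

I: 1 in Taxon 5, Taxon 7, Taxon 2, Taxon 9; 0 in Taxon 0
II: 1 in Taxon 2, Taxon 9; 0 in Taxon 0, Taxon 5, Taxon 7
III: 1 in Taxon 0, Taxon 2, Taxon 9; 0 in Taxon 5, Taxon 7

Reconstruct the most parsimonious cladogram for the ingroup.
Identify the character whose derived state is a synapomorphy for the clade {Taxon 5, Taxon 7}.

Character polarity is set by the outgroup: the derived state is whichever differs from the outgroup's state, so for III the derived state is '0', and for the remaining characters it is '1'.
All ingroup taxa share the derived state '1' for I; it defines the ingroup but does not resolve relationships within it.
II (derived state '1') is shared by Taxon 2 and Taxon 9 — a synapomorphy uniting that clade.
III (derived state '0') is shared by Taxon 5 and Taxon 7 — a synapomorphy uniting that clade.
Most parsimonious ingroup topology: ((Taxon 5,Taxon 7),(Taxon 2,Taxon 9)).
The clade {Taxon 5, Taxon 7} is supported by III: its derived state '0' occurs in exactly those taxa and in no other taxon (including the outgroup).

III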